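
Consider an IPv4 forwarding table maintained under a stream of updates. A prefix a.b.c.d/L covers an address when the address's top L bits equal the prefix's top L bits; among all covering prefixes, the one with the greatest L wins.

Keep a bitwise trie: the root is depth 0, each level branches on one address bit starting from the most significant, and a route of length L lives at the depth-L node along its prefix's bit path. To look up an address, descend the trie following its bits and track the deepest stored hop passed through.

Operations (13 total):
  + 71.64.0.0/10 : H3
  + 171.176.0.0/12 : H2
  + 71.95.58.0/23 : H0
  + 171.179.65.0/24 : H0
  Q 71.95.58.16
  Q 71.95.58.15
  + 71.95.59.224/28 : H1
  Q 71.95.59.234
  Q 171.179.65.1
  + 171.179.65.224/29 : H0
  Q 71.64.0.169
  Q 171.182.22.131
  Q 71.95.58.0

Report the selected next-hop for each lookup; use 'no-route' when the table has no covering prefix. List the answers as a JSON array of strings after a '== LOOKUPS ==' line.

Trace:
  add 71.64.0.0/10 -> H3 at depth 10
  add 171.176.0.0/12 -> H2 at depth 12
  add 71.95.58.0/23 -> H0 at depth 23
  add 171.179.65.0/24 -> H0 at depth 24
  lookup 71.95.58.16: bits 01000111010111110011101 walk d0:-→d1:-→d2:-→d3:-→d4:-→d5:-→d6:-→d7:-→d8:-→d9:-→d10:H3→d11:-→d12:-→d13:-→d14:-→d15:-→d16:-→d17:-→d18:-→d19:-→d20:-→d21:-→d22:-→d23:H0 -> H0
  lookup 71.95.58.15: bits 01000111010111110011101 walk d0:-→d1:-→d2:-→d3:-→d4:-→d5:-→d6:-→d7:-→d8:-→d9:-→d10:H3→d11:-→d12:-→d13:-→d14:-→d15:-→d16:-→d17:-→d18:-→d19:-→d20:-→d21:-→d22:-→d23:H0 -> H0
  add 71.95.59.224/28 -> H1 at depth 28
  lookup 71.95.59.234: bits 0100011101011111001110111110 walk d0:-→d1:-→d2:-→d3:-→d4:-→d5:-→d6:-→d7:-→d8:-→d9:-→d10:H3→d11:-→d12:-→d13:-→d14:-→d15:-→d16:-→d17:-→d18:-→d19:-→d20:-→d21:-→d22:-→d23:H0→d24:-→d25:-→d26:-→d27:-→d28:H1 -> H1
  lookup 171.179.65.1: bits 101010111011001101000001 walk d0:-→d1:-→d2:-→d3:-→d4:-→d5:-→d6:-→d7:-→d8:-→d9:-→d10:-→d11:-→d12:H2→d13:-→d14:-→d15:-→d16:-→d17:-→d18:-→d19:-→d20:-→d21:-→d22:-→d23:-→d24:H0 -> H0
  add 171.179.65.224/29 -> H0 at depth 29
  lookup 71.64.0.169: bits 01000111010 walk d0:-→d1:-→d2:-→d3:-→d4:-→d5:-→d6:-→d7:-→d8:-→d9:-→d10:H3→d11:- -> H3
  lookup 171.182.22.131: bits 1010101110110 walk d0:-→d1:-→d2:-→d3:-→d4:-→d5:-→d6:-→d7:-→d8:-→d9:-→d10:-→d11:-→d12:H2→d13:- -> H2
  lookup 71.95.58.0: bits 01000111010111110011101 walk d0:-→d1:-→d2:-→d3:-→d4:-→d5:-→d6:-→d7:-→d8:-→d9:-→d10:H3→d11:-→d12:-→d13:-→d14:-→d15:-→d16:-→d17:-→d18:-→d19:-→d20:-→d21:-→d22:-→d23:H0 -> H0

== LOOKUPS ==
["H0","H0","H1","H0","H3","H2","H0"]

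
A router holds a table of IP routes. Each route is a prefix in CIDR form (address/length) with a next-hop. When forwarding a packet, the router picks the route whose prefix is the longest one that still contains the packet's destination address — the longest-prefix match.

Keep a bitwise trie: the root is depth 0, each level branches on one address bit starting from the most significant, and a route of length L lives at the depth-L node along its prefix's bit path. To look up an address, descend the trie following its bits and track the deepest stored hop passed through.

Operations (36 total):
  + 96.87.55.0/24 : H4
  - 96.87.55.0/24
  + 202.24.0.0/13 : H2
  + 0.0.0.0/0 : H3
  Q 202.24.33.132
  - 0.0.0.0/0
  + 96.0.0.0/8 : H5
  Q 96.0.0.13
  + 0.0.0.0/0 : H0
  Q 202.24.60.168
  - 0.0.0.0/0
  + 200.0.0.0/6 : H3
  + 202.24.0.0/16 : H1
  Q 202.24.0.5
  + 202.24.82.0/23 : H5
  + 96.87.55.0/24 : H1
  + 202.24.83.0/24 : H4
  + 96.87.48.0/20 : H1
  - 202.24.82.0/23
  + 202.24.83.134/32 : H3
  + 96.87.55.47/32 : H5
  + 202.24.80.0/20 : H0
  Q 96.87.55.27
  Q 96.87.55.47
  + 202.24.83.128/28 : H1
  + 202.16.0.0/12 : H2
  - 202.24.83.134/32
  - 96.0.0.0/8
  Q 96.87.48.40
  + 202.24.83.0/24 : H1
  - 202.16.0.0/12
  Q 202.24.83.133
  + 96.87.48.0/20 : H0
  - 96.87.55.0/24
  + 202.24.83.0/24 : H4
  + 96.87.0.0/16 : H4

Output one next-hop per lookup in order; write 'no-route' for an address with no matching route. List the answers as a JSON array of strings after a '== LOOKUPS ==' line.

Trace:
  + 96.87.55.0/24 (H4) depth=24
  - 96.87.55.0/24 clear@24
  + 202.24.0.0/13 (H2) depth=13
  + 0.0.0.0/0 (H3) depth=0
  ? 202.24.33.132  path d0:H3→d1:-→d2:-→d3:-→d4:-→d5:-→d6:-→d7:-→d8:-→d9:-→d10:-→d11:-→d12:-→d13:H2  best=H2
  - 0.0.0.0/0 clear@0
  + 96.0.0.0/8 (H5) depth=8
  ? 96.0.0.13  path d0:-→d1:-→d2:-→d3:-→d4:-→d5:-→d6:-→d7:-→d8:H5→d9:-  best=H5
  + 0.0.0.0/0 (H0) depth=0
  ? 202.24.60.168  path d0:H0→d1:-→d2:-→d3:-→d4:-→d5:-→d6:-→d7:-→d8:-→d9:-→d10:-→d11:-→d12:-→d13:H2  best=H2
  - 0.0.0.0/0 clear@0
  + 200.0.0.0/6 (H3) depth=6
  + 202.24.0.0/16 (H1) depth=16
  ? 202.24.0.5  path d0:-→d1:-→d2:-→d3:-→d4:-→d5:-→d6:H3→d7:-→d8:-→d9:-→d10:-→d11:-→d12:-→d13:H2→d14:-→d15:-→d16:H1  best=H1
  + 202.24.82.0/23 (H5) depth=23
  + 96.87.55.0/24 (H1) depth=24
  + 202.24.83.0/24 (H4) depth=24
  + 96.87.48.0/20 (H1) depth=20
  - 202.24.82.0/23 clear@23
  + 202.24.83.134/32 (H3) depth=32
  + 96.87.55.47/32 (H5) depth=32
  + 202.24.80.0/20 (H0) depth=20
  ? 96.87.55.27  path d0:-→d1:-→d2:-→d3:-→d4:-→d5:-→d6:-→d7:-→d8:H5→d9:-→d10:-→d11:-→d12:-→d13:-→d14:-→d15:-→d16:-→d17:-→d18:-→d19:-→d20:H1→d21:-→d22:-→d23:-→d24:H1→d25:-→d26:-  best=H1
  ? 96.87.55.47  path d0:-→d1:-→d2:-→d3:-→d4:-→d5:-→d6:-→d7:-→d8:H5→d9:-→d10:-→d11:-→d12:-→d13:-→d14:-→d15:-→d16:-→d17:-→d18:-→d19:-→d20:H1→d21:-→d22:-→d23:-→d24:H1→d25:-→d26:-→d27:-→d28:-→d29:-→d30:-→d31:-→d32:H5  best=H5
  + 202.24.83.128/28 (H1) depth=28
  + 202.16.0.0/12 (H2) depth=12
  - 202.24.83.134/32 clear@32
  - 96.0.0.0/8 clear@8
  ? 96.87.48.40  path d0:-→d1:-→d2:-→d3:-→d4:-→d5:-→d6:-→d7:-→d8:-→d9:-→d10:-→d11:-→d12:-→d13:-→d14:-→d15:-→d16:-→d17:-→d18:-→d19:-→d20:H1→d21:-  best=H1
  + 202.24.83.0/24 (H1) depth=24
  - 202.16.0.0/12 clear@12
  ? 202.24.83.133  path d0:-→d1:-→d2:-→d3:-→d4:-→d5:-→d6:H3→d7:-→d8:-→d9:-→d10:-→d11:-→d12:-→d13:H2→d14:-→d15:-→d16:H1→d17:-→d18:-→d19:-→d20:H0→d21:-→d22:-→d23:-→d24:H1→d25:-→d26:-→d27:-→d28:H1→d29:-→d30:-  best=H1
  + 96.87.48.0/20 (H0) depth=20
  - 96.87.55.0/24 clear@24
  + 202.24.83.0/24 (H4) depth=24
  + 96.87.0.0/16 (H4) depth=16

== LOOKUPS ==
["H2","H5","H2","H1","H1","H5","H1","H1"]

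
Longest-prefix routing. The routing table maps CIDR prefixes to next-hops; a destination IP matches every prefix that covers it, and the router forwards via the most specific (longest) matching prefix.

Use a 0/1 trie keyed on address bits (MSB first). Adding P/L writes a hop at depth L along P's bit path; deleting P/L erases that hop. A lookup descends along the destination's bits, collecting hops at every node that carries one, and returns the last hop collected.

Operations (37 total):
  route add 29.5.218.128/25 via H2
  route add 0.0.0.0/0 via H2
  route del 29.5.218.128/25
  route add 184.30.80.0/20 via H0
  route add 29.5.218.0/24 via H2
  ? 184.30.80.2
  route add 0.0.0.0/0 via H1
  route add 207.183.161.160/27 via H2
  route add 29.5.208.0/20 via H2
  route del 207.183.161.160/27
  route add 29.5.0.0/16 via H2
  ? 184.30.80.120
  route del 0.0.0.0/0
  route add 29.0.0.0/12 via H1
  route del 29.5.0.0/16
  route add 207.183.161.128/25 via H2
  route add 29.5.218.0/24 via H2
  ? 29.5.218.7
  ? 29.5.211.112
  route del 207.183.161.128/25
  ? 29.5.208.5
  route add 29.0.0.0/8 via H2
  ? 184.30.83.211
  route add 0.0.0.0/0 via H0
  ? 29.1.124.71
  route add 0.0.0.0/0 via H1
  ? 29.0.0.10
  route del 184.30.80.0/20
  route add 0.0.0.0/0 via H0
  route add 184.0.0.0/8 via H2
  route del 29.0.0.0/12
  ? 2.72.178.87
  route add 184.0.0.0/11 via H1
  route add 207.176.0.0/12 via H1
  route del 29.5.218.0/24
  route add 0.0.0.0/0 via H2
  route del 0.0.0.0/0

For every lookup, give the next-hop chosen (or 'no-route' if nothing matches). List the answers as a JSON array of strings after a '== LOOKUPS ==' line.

Process each operation:
  add 29.5.218.128/25 -> H2 at depth 25
  add 0.0.0.0/0 -> H2 at depth 0
  - 29.5.218.128/25 clear@25
  add 184.30.80.0/20 -> H0 at depth 20
  add 29.5.218.0/24 -> H2 at depth 24
  lookup 184.30.80.2: bits 10111000000111100101 walk d0:H2→d1:-→d2:-→d3:-→d4:-→d5:-→d6:-→d7:-→d8:-→d9:-→d10:-→d11:-→d12:-→d13:-→d14:-→d15:-→d16:-→d17:-→d18:-→d19:-→d20:H0 -> H0
  add 0.0.0.0/0 -> H1 at depth 0
  add 207.183.161.160/27 -> H2 at depth 27
  add 29.5.208.0/20 -> H2 at depth 20
  - 207.183.161.160/27 clear@27
  add 29.5.0.0/16 -> H2 at depth 16
  lookup 184.30.80.120: bits 10111000000111100101 walk d0:H1→d1:-→d2:-→d3:-→d4:-→d5:-→d6:-→d7:-→d8:-→d9:-→d10:-→d11:-→d12:-→d13:-→d14:-→d15:-→d16:-→d17:-→d18:-→d19:-→d20:H0 -> H0
  - 0.0.0.0/0 clear@0
  add 29.0.0.0/12 -> H1 at depth 12
  - 29.5.0.0/16 clear@16
  add 207.183.161.128/25 -> H2 at depth 25
  add 29.5.218.0/24 -> H2 at depth 24
  lookup 29.5.218.7: bits 000111010000010111011010 walk d0:-→d1:-→d2:-→d3:-→d4:-→d5:-→d6:-→d7:-→d8:-→d9:-→d10:-→d11:-→d12:H1→d13:-→d14:-→d15:-→d16:-→d17:-→d18:-→d19:-→d20:H2→d21:-→d22:-→d23:-→d24:H2 -> H2
  lookup 29.5.211.112: bits 00011101000001011101 walk d0:-→d1:-→d2:-→d3:-→d4:-→d5:-→d6:-→d7:-→d8:-→d9:-→d10:-→d11:-→d12:H1→d13:-→d14:-→d15:-→d16:-→d17:-→d18:-→d19:-→d20:H2 -> H2
  - 207.183.161.128/25 clear@25
  lookup 29.5.208.5: bits 00011101000001011101 walk d0:-→d1:-→d2:-→d3:-→d4:-→d5:-→d6:-→d7:-→d8:-→d9:-→d10:-→d11:-→d12:H1→d13:-→d14:-→d15:-→d16:-→d17:-→d18:-→d19:-→d20:H2 -> H2
  add 29.0.0.0/8 -> H2 at depth 8
  lookup 184.30.83.211: bits 10111000000111100101 walk d0:-→d1:-→d2:-→d3:-→d4:-→d5:-→d6:-→d7:-→d8:-→d9:-→d10:-→d11:-→d12:-→d13:-→d14:-→d15:-→d16:-→d17:-→d18:-→d19:-→d20:H0 -> H0
  add 0.0.0.0/0 -> H0 at depth 0
  lookup 29.1.124.71: bits 0001110100000 walk d0:H0→d1:-→d2:-→d3:-→d4:-→d5:-→d6:-→d7:-→d8:H2→d9:-→d10:-→d11:-→d12:H1→d13:- -> H1
  add 0.0.0.0/0 -> H1 at depth 0
  lookup 29.0.0.10: bits 0001110100000 walk d0:H1→d1:-→d2:-→d3:-→d4:-→d5:-→d6:-→d7:-→d8:H2→d9:-→d10:-→d11:-→d12:H1→d13:- -> H1
  - 184.30.80.0/20 clear@20
  add 0.0.0.0/0 -> H0 at depth 0
  add 184.0.0.0/8 -> H2 at depth 8
  - 29.0.0.0/12 clear@12
  lookup 2.72.178.87: bits 000 walk d0:H0→d1:-→d2:-→d3:- -> H0
  add 184.0.0.0/11 -> H1 at depth 11
  add 207.176.0.0/12 -> H1 at depth 12
  - 29.5.218.0/24 clear@24
  add 0.0.0.0/0 -> H2 at depth 0
  - 0.0.0.0/0 clear@0

== LOOKUPS ==
["H0","H0","H2","H2","H2","H0","H1","H1","H0"]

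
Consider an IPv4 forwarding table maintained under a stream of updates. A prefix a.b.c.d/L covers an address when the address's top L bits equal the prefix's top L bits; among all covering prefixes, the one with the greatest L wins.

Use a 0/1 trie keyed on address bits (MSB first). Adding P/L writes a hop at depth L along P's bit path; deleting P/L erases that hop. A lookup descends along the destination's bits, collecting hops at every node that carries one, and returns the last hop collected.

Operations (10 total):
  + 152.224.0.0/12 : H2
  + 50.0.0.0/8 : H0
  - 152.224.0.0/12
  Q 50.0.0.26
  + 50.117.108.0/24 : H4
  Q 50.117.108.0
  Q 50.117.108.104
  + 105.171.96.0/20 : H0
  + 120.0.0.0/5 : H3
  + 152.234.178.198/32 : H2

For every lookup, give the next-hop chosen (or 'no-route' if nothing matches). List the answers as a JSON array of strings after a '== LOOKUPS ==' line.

Process each operation:
  add 152.224.0.0/12 -> H2 at depth 12
  add 50.0.0.0/8 -> H0 at depth 8
  - 152.224.0.0/12 clear@12
  ? 50.0.0.26  path d0:-→d1:-→d2:-→d3:-→d4:-→d5:-→d6:-→d7:-→d8:H0  best=H0
  add 50.117.108.0/24 -> H4 at depth 24
  ? 50.117.108.0  path d0:-→d1:-→d2:-→d3:-→d4:-→d5:-→d6:-→d7:-→d8:H0→d9:-→d10:-→d11:-→d12:-→d13:-→d14:-→d15:-→d16:-→d17:-→d18:-→d19:-→d20:-→d21:-→d22:-→d23:-→d24:H4  best=H4
  ? 50.117.108.104  path d0:-→d1:-→d2:-→d3:-→d4:-→d5:-→d6:-→d7:-→d8:H0→d9:-→d10:-→d11:-→d12:-→d13:-→d14:-→d15:-→d16:-→d17:-→d18:-→d19:-→d20:-→d21:-→d22:-→d23:-→d24:H4  best=H4
  add 105.171.96.0/20 -> H0 at depth 20
  add 120.0.0.0/5 -> H3 at depth 5
  add 152.234.178.198/32 -> H2 at depth 32

== LOOKUPS ==
["H0","H4","H4"]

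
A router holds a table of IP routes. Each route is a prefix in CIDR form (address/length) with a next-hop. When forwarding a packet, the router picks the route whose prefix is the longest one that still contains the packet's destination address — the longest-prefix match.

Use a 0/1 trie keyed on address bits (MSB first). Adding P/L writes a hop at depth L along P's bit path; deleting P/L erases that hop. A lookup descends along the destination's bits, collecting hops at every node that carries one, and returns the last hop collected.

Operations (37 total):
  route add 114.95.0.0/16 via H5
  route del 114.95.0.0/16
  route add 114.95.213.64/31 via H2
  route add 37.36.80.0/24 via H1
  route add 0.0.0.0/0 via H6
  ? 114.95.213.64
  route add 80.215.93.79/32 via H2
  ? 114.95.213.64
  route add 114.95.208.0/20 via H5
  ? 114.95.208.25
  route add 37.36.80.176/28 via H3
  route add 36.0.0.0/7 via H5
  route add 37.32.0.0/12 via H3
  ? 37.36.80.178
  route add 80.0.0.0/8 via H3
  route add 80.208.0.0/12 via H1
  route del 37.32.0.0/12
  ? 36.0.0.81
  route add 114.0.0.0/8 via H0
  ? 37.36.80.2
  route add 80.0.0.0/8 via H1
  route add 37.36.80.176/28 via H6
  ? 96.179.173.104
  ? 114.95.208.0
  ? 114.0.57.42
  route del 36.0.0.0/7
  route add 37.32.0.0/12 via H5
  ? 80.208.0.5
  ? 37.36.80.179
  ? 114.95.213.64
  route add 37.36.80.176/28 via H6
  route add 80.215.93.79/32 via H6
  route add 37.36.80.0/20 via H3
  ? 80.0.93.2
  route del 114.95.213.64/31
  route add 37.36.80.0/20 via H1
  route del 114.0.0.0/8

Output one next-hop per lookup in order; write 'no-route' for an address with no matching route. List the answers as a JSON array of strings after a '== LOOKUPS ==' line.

Trace:
  + 114.95.0.0/16 (H5) depth=16
  del 114.95.0.0/16 (clear depth 16)
  + 114.95.213.64/31 (H2) depth=31
  + 37.36.80.0/24 (H1) depth=24
  + 0.0.0.0/0 (H6) depth=0
  lookup 114.95.213.64: bits 0111001001011111110101010100000 walk d0:H6→d1:-→d2:-→d3:-→d4:-→d5:-→d6:-→d7:-→d8:-→d9:-→d10:-→d11:-→d12:-→d13:-→d14:-→d15:-→d16:-→d17:-→d18:-→d19:-→d20:-→d21:-→d22:-→d23:-→d24:-→d25:-→d26:-→d27:-→d28:-→d29:-→d30:-→d31:H2 -> H2
  + 80.215.93.79/32 (H2) depth=32
  lookup 114.95.213.64: bits 0111001001011111110101010100000 walk d0:H6→d1:-→d2:-→d3:-→d4:-→d5:-→d6:-→d7:-→d8:-→d9:-→d10:-→d11:-→d12:-→d13:-→d14:-→d15:-→d16:-→d17:-→d18:-→d19:-→d20:-→d21:-→d22:-→d23:-→d24:-→d25:-→d26:-→d27:-→d28:-→d29:-→d30:-→d31:H2 -> H2
  + 114.95.208.0/20 (H5) depth=20
  lookup 114.95.208.25: bits 011100100101111111010 walk d0:H6→d1:-→d2:-→d3:-→d4:-→d5:-→d6:-→d7:-→d8:-→d9:-→d10:-→d11:-→d12:-→d13:-→d14:-→d15:-→d16:-→d17:-→d18:-→d19:-→d20:H5→d21:- -> H5
  + 37.36.80.176/28 (H3) depth=28
  + 36.0.0.0/7 (H5) depth=7
  + 37.32.0.0/12 (H3) depth=12
  lookup 37.36.80.178: bits 0010010100100100010100001011 walk d0:H6→d1:-→d2:-→d3:-→d4:-→d5:-→d6:-→d7:H5→d8:-→d9:-→d10:-→d11:-→d12:H3→d13:-→d14:-→d15:-→d16:-→d17:-→d18:-→d19:-→d20:-→d21:-→d22:-→d23:-→d24:H1→d25:-→d26:-→d27:-→d28:H3 -> H3
  + 80.0.0.0/8 (H3) depth=8
  + 80.208.0.0/12 (H1) depth=12
  del 37.32.0.0/12 (clear depth 12)
  lookup 36.0.0.81: bits 0010010 walk d0:H6→d1:-→d2:-→d3:-→d4:-→d5:-→d6:-→d7:H5 -> H5
  + 114.0.0.0/8 (H0) depth=8
  lookup 37.36.80.2: bits 001001010010010001010000 walk d0:H6→d1:-→d2:-→d3:-→d4:-→d5:-→d6:-→d7:H5→d8:-→d9:-→d10:-→d11:-→d12:-→d13:-→d14:-→d15:-→d16:-→d17:-→d18:-→d19:-→d20:-→d21:-→d22:-→d23:-→d24:H1 -> H1
  + 80.0.0.0/8 (H1) depth=8
  + 37.36.80.176/28 (H6) depth=28
  lookup 96.179.173.104: bits 011 walk d0:H6→d1:-→d2:-→d3:- -> H6
  lookup 114.95.208.0: bits 011100100101111111010 walk d0:H6→d1:-→d2:-→d3:-→d4:-→d5:-→d6:-→d7:-→d8:H0→d9:-→d10:-→d11:-→d12:-→d13:-→d14:-→d15:-→d16:-→d17:-→d18:-→d19:-→d20:H5→d21:- -> H5
  lookup 114.0.57.42: bits 011100100 walk d0:H6→d1:-→d2:-→d3:-→d4:-→d5:-→d6:-→d7:-→d8:H0→d9:- -> H0
  del 36.0.0.0/7 (clear depth 7)
  + 37.32.0.0/12 (H5) depth=12
  lookup 80.208.0.5: bits 0101000011010 walk d0:H6→d1:-→d2:-→d3:-→d4:-→d5:-→d6:-→d7:-→d8:H1→d9:-→d10:-→d11:-→d12:H1→d13:- -> H1
  lookup 37.36.80.179: bits 0010010100100100010100001011 walk d0:H6→d1:-→d2:-→d3:-→d4:-→d5:-→d6:-→d7:-→d8:-→d9:-→d10:-→d11:-→d12:H5→d13:-→d14:-→d15:-→d16:-→d17:-→d18:-→d19:-→d20:-→d21:-→d22:-→d23:-→d24:H1→d25:-→d26:-→d27:-→d28:H6 -> H6
  lookup 114.95.213.64: bits 0111001001011111110101010100000 walk d0:H6→d1:-→d2:-→d3:-→d4:-→d5:-→d6:-→d7:-→d8:H0→d9:-→d10:-→d11:-→d12:-→d13:-→d14:-→d15:-→d16:-→d17:-→d18:-→d19:-→d20:H5→d21:-→d22:-→d23:-→d24:-→d25:-→d26:-→d27:-→d28:-→d29:-→d30:-→d31:H2 -> H2
  + 37.36.80.176/28 (H6) depth=28
  + 80.215.93.79/32 (H6) depth=32
  + 37.36.80.0/20 (H3) depth=20
  lookup 80.0.93.2: bits 01010000 walk d0:H6→d1:-→d2:-→d3:-→d4:-→d5:-→d6:-→d7:-→d8:H1 -> H1
  del 114.95.213.64/31 (clear depth 31)
  + 37.36.80.0/20 (H1) depth=20
  del 114.0.0.0/8 (clear depth 8)

== LOOKUPS ==
["H2","H2","H5","H3","H5","H1","H6","H5","H0","H1","H6","H2","H1"]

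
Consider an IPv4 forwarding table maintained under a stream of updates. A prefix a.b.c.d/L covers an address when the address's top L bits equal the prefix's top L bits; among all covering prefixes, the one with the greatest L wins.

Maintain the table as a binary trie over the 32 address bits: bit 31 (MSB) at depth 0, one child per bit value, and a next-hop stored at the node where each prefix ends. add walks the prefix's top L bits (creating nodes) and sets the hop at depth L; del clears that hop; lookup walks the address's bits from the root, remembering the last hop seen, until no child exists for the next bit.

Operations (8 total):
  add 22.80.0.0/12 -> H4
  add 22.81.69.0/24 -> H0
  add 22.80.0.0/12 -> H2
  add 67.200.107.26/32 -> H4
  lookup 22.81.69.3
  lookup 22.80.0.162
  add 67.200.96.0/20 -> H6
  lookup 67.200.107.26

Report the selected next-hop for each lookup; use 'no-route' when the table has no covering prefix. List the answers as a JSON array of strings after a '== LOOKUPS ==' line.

Trace:
  + 22.80.0.0/12 (H4) depth=12
  + 22.81.69.0/24 (H0) depth=24
  + 22.80.0.0/12 (H2) depth=12
  + 67.200.107.26/32 (H4) depth=32
  Q 22.81.69.3: descend 000101100101000101000101 ; hops seen [H2,H0] ; pick H0
  Q 22.80.0.162: descend 000101100101000 ; hops seen [H2] ; pick H2
  + 67.200.96.0/20 (H6) depth=20
  Q 67.200.107.26: descend 01000011110010000110101100011010 ; hops seen [H6,H4] ; pick H4

== LOOKUPS ==
["H0","H2","H4"]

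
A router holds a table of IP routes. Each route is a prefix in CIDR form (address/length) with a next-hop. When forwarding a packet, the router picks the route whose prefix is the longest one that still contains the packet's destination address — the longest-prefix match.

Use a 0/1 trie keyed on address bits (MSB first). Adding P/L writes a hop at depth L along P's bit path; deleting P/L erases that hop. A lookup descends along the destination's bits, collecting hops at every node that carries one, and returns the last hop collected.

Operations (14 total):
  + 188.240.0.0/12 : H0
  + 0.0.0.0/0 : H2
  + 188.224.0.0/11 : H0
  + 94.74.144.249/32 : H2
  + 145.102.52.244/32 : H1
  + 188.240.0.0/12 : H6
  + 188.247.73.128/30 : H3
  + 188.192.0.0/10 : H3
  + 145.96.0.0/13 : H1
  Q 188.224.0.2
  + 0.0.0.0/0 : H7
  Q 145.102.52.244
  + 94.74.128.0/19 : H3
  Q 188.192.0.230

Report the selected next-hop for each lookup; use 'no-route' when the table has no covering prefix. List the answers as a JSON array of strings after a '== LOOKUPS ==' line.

Apply in order:
  add 188.240.0.0/12 -> H0 at depth 12
  add 0.0.0.0/0 -> H2 at depth 0
  add 188.224.0.0/11 -> H0 at depth 11
  add 94.74.144.249/32 -> H2 at depth 32
  add 145.102.52.244/32 -> H1 at depth 32
  add 188.240.0.0/12 -> H6 at depth 12
  add 188.247.73.128/30 -> H3 at depth 30
  add 188.192.0.0/10 -> H3 at depth 10
  add 145.96.0.0/13 -> H1 at depth 13
  lookup 188.224.0.2: bits 10111100111 walk d0:H2→d1:-→d2:-→d3:-→d4:-→d5:-→d6:-→d7:-→d8:-→d9:-→d10:H3→d11:H0 -> H0
  add 0.0.0.0/0 -> H7 at depth 0
  lookup 145.102.52.244: bits 10010001011001100011010011110100 walk d0:H7→d1:-→d2:-→d3:-→d4:-→d5:-→d6:-→d7:-→d8:-→d9:-→d10:-→d11:-→d12:-→d13:H1→d14:-→d15:-→d16:-→d17:-→d18:-→d19:-→d20:-→d21:-→d22:-→d23:-→d24:-→d25:-→d26:-→d27:-→d28:-→d29:-→d30:-→d31:-→d32:H1 -> H1
  add 94.74.128.0/19 -> H3 at depth 19
  lookup 188.192.0.230: bits 1011110011 walk d0:H7→d1:-→d2:-→d3:-→d4:-→d5:-→d6:-→d7:-→d8:-→d9:-→d10:H3 -> H3

== LOOKUPS ==
["H0","H1","H3"]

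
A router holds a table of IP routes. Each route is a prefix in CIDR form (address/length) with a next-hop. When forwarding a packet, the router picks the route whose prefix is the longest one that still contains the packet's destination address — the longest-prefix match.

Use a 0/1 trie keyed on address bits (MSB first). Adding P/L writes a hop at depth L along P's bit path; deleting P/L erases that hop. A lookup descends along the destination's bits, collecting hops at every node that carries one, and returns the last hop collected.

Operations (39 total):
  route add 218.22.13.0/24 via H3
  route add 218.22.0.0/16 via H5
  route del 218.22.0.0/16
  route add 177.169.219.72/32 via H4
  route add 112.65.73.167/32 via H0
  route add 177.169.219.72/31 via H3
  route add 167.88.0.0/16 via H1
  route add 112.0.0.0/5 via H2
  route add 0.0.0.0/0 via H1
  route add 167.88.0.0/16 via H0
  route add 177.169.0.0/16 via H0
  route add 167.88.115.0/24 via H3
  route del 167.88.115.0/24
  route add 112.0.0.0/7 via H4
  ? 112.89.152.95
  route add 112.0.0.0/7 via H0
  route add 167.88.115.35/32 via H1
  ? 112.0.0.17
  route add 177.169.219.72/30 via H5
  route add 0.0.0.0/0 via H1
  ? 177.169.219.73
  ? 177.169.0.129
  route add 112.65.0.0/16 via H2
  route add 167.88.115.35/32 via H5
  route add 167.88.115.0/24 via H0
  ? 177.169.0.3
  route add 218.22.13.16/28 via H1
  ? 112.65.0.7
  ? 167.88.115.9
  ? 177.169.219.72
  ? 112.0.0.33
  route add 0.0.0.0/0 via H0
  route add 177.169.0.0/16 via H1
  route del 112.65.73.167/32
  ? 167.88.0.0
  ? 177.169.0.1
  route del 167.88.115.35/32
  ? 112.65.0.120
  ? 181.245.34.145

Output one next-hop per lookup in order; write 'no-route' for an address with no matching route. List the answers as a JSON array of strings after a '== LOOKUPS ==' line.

Apply in order:
  add 218.22.13.0/24 -> H3 at depth 24
  add 218.22.0.0/16 -> H5 at depth 16
  del 218.22.0.0/16 (clear depth 16)
  add 177.169.219.72/32 -> H4 at depth 32
  add 112.65.73.167/32 -> H0 at depth 32
  add 177.169.219.72/31 -> H3 at depth 31
  add 167.88.0.0/16 -> H1 at depth 16
  add 112.0.0.0/5 -> H2 at depth 5
  add 0.0.0.0/0 -> H1 at depth 0
  add 167.88.0.0/16 -> H0 at depth 16
  add 177.169.0.0/16 -> H0 at depth 16
  add 167.88.115.0/24 -> H3 at depth 24
  del 167.88.115.0/24 (clear depth 24)
  add 112.0.0.0/7 -> H4 at depth 7
  ? 112.89.152.95  path d0:H1→d1:-→d2:-→d3:-→d4:-→d5:H2→d6:-→d7:H4→d8:-→d9:-→d10:-→d11:-  best=H4
  add 112.0.0.0/7 -> H0 at depth 7
  add 167.88.115.35/32 -> H1 at depth 32
  ? 112.0.0.17  path d0:H1→d1:-→d2:-→d3:-→d4:-→d5:H2→d6:-→d7:H0→d8:-→d9:-  best=H0
  add 177.169.219.72/30 -> H5 at depth 30
  add 0.0.0.0/0 -> H1 at depth 0
  ? 177.169.219.73  path d0:H1→d1:-→d2:-→d3:-→d4:-→d5:-→d6:-→d7:-→d8:-→d9:-→d10:-→d11:-→d12:-→d13:-→d14:-→d15:-→d16:H0→d17:-→d18:-→d19:-→d20:-→d21:-→d22:-→d23:-→d24:-→d25:-→d26:-→d27:-→d28:-→d29:-→d30:H5→d31:H3  best=H3
  ? 177.169.0.129  path d0:H1→d1:-→d2:-→d3:-→d4:-→d5:-→d6:-→d7:-→d8:-→d9:-→d10:-→d11:-→d12:-→d13:-→d14:-→d15:-→d16:H0  best=H0
  add 112.65.0.0/16 -> H2 at depth 16
  add 167.88.115.35/32 -> H5 at depth 32
  add 167.88.115.0/24 -> H0 at depth 24
  ? 177.169.0.3  path d0:H1→d1:-→d2:-→d3:-→d4:-→d5:-→d6:-→d7:-→d8:-→d9:-→d10:-→d11:-→d12:-→d13:-→d14:-→d15:-→d16:H0  best=H0
  add 218.22.13.16/28 -> H1 at depth 28
  ? 112.65.0.7  path d0:H1→d1:-→d2:-→d3:-→d4:-→d5:H2→d6:-→d7:H0→d8:-→d9:-→d10:-→d11:-→d12:-→d13:-→d14:-→d15:-→d16:H2→d17:-  best=H2
  ? 167.88.115.9  path d0:H1→d1:-→d2:-→d3:-→d4:-→d5:-→d6:-→d7:-→d8:-→d9:-→d10:-→d11:-→d12:-→d13:-→d14:-→d15:-→d16:H0→d17:-→d18:-→d19:-→d20:-→d21:-→d22:-→d23:-→d24:H0→d25:-→d26:-  best=H0
  ? 177.169.219.72  path d0:H1→d1:-→d2:-→d3:-→d4:-→d5:-→d6:-→d7:-→d8:-→d9:-→d10:-→d11:-→d12:-→d13:-→d14:-→d15:-→d16:H0→d17:-→d18:-→d19:-→d20:-→d21:-→d22:-→d23:-→d24:-→d25:-→d26:-→d27:-→d28:-→d29:-→d30:H5→d31:H3→d32:H4  best=H4
  ? 112.0.0.33  path d0:H1→d1:-→d2:-→d3:-→d4:-→d5:H2→d6:-→d7:H0→d8:-→d9:-  best=H0
  add 0.0.0.0/0 -> H0 at depth 0
  add 177.169.0.0/16 -> H1 at depth 16
  del 112.65.73.167/32 (clear depth 32)
  ? 167.88.0.0  path d0:H0→d1:-→d2:-→d3:-→d4:-→d5:-→d6:-→d7:-→d8:-→d9:-→d10:-→d11:-→d12:-→d13:-→d14:-→d15:-→d16:H0→d17:-  best=H0
  ? 177.169.0.1  path d0:H0→d1:-→d2:-→d3:-→d4:-→d5:-→d6:-→d7:-→d8:-→d9:-→d10:-→d11:-→d12:-→d13:-→d14:-→d15:-→d16:H1  best=H1
  del 167.88.115.35/32 (clear depth 32)
  ? 112.65.0.120  path d0:H0→d1:-→d2:-→d3:-→d4:-→d5:H2→d6:-→d7:H0→d8:-→d9:-→d10:-→d11:-→d12:-→d13:-→d14:-→d15:-→d16:H2→d17:-  best=H2
  ? 181.245.34.145  path d0:H0→d1:-→d2:-→d3:-→d4:-→d5:-  best=H0

== LOOKUPS ==
["H4","H0","H3","H0","H0","H2","H0","H4","H0","H0","H1","H2","H0"]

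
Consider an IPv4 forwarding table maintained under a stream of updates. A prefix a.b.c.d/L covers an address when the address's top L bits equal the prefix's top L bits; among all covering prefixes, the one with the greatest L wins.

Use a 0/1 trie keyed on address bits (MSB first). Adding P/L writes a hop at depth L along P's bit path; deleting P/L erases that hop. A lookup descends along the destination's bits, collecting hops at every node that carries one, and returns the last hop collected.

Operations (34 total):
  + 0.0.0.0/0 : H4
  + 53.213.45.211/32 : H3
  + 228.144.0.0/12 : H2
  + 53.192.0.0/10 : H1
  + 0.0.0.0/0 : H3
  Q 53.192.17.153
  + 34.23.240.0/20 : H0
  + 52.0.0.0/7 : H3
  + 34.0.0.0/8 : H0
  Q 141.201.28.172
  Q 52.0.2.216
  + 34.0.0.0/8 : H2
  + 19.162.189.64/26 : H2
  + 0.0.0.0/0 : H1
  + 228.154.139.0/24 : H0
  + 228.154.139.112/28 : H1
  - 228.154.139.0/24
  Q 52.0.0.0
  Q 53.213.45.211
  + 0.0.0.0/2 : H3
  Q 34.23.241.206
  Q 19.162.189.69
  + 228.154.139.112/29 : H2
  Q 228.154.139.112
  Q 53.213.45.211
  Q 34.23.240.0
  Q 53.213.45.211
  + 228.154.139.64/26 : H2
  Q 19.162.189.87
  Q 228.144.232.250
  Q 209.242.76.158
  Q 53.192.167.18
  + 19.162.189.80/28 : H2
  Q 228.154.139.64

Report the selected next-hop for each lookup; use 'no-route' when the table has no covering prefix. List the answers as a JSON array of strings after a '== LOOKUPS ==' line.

Process each operation:
  + 0.0.0.0/0 (H4) depth=0
  + 53.213.45.211/32 (H3) depth=32
  + 228.144.0.0/12 (H2) depth=12
  + 53.192.0.0/10 (H1) depth=10
  + 0.0.0.0/0 (H3) depth=0
  lookup 53.192.17.153: bits 00110101110 walk d0:H3→d1:-→d2:-→d3:-→d4:-→d5:-→d6:-→d7:-→d8:-→d9:-→d10:H1→d11:- -> H1
  + 34.23.240.0/20 (H0) depth=20
  + 52.0.0.0/7 (H3) depth=7
  + 34.0.0.0/8 (H0) depth=8
  lookup 141.201.28.172: bits 1 walk d0:H3→d1:- -> H3
  lookup 52.0.2.216: bits 0011010 walk d0:H3→d1:-→d2:-→d3:-→d4:-→d5:-→d6:-→d7:H3 -> H3
  + 34.0.0.0/8 (H2) depth=8
  + 19.162.189.64/26 (H2) depth=26
  + 0.0.0.0/0 (H1) depth=0
  + 228.154.139.0/24 (H0) depth=24
  + 228.154.139.112/28 (H1) depth=28
  - 228.154.139.0/24 clear@24
  lookup 52.0.0.0: bits 0011010 walk d0:H1→d1:-→d2:-→d3:-→d4:-→d5:-→d6:-→d7:H3 -> H3
  lookup 53.213.45.211: bits 00110101110101010010110111010011 walk d0:H1→d1:-→d2:-→d3:-→d4:-→d5:-→d6:-→d7:H3→d8:-→d9:-→d10:H1→d11:-→d12:-→d13:-→d14:-→d15:-→d16:-→d17:-→d18:-→d19:-→d20:-→d21:-→d22:-→d23:-→d24:-→d25:-→d26:-→d27:-→d28:-→d29:-→d30:-→d31:-→d32:H3 -> H3
  + 0.0.0.0/2 (H3) depth=2
  lookup 34.23.241.206: bits 00100010000101111111 walk d0:H1→d1:-→d2:H3→d3:-→d4:-→d5:-→d6:-→d7:-→d8:H2→d9:-→d10:-→d11:-→d12:-→d13:-→d14:-→d15:-→d16:-→d17:-→d18:-→d19:-→d20:H0 -> H0
  lookup 19.162.189.69: bits 00010011101000101011110101 walk d0:H1→d1:-→d2:H3→d3:-→d4:-→d5:-→d6:-→d7:-→d8:-→d9:-→d10:-→d11:-→d12:-→d13:-→d14:-→d15:-→d16:-→d17:-→d18:-→d19:-→d20:-→d21:-→d22:-→d23:-→d24:-→d25:-→d26:H2 -> H2
  + 228.154.139.112/29 (H2) depth=29
  lookup 228.154.139.112: bits 11100100100110101000101101110 walk d0:H1→d1:-→d2:-→d3:-→d4:-→d5:-→d6:-→d7:-→d8:-→d9:-→d10:-→d11:-→d12:H2→d13:-→d14:-→d15:-→d16:-→d17:-→d18:-→d19:-→d20:-→d21:-→d22:-→d23:-→d24:-→d25:-→d26:-→d27:-→d28:H1→d29:H2 -> H2
  lookup 53.213.45.211: bits 00110101110101010010110111010011 walk d0:H1→d1:-→d2:H3→d3:-→d4:-→d5:-→d6:-→d7:H3→d8:-→d9:-→d10:H1→d11:-→d12:-→d13:-→d14:-→d15:-→d16:-→d17:-→d18:-→d19:-→d20:-→d21:-→d22:-→d23:-→d24:-→d25:-→d26:-→d27:-→d28:-→d29:-→d30:-→d31:-→d32:H3 -> H3
  lookup 34.23.240.0: bits 00100010000101111111 walk d0:H1→d1:-→d2:H3→d3:-→d4:-→d5:-→d6:-→d7:-→d8:H2→d9:-→d10:-→d11:-→d12:-→d13:-→d14:-→d15:-→d16:-→d17:-→d18:-→d19:-→d20:H0 -> H0
  lookup 53.213.45.211: bits 00110101110101010010110111010011 walk d0:H1→d1:-→d2:H3→d3:-→d4:-→d5:-→d6:-→d7:H3→d8:-→d9:-→d10:H1→d11:-→d12:-→d13:-→d14:-→d15:-→d16:-→d17:-→d18:-→d19:-→d20:-→d21:-→d22:-→d23:-→d24:-→d25:-→d26:-→d27:-→d28:-→d29:-→d30:-→d31:-→d32:H3 -> H3
  + 228.154.139.64/26 (H2) depth=26
  lookup 19.162.189.87: bits 00010011101000101011110101 walk d0:H1→d1:-→d2:H3→d3:-→d4:-→d5:-→d6:-→d7:-→d8:-→d9:-→d10:-→d11:-→d12:-→d13:-→d14:-→d15:-→d16:-→d17:-→d18:-→d19:-→d20:-→d21:-→d22:-→d23:-→d24:-→d25:-→d26:H2 -> H2
  lookup 228.144.232.250: bits 111001001001 walk d0:H1→d1:-→d2:-→d3:-→d4:-→d5:-→d6:-→d7:-→d8:-→d9:-→d10:-→d11:-→d12:H2 -> H2
  lookup 209.242.76.158: bits 11 walk d0:H1→d1:-→d2:- -> H1
  lookup 53.192.167.18: bits 00110101110 walk d0:H1→d1:-→d2:H3→d3:-→d4:-→d5:-→d6:-→d7:H3→d8:-→d9:-→d10:H1→d11:- -> H1
  + 19.162.189.80/28 (H2) depth=28
  lookup 228.154.139.64: bits 11100100100110101000101101 walk d0:H1→d1:-→d2:-→d3:-→d4:-→d5:-→d6:-→d7:-→d8:-→d9:-→d10:-→d11:-→d12:H2→d13:-→d14:-→d15:-→d16:-→d17:-→d18:-→d19:-→d20:-→d21:-→d22:-→d23:-→d24:-→d25:-→d26:H2 -> H2

== LOOKUPS ==
["H1","H3","H3","H3","H3","H0","H2","H2","H3","H0","H3","H2","H2","H1","H1","H2"]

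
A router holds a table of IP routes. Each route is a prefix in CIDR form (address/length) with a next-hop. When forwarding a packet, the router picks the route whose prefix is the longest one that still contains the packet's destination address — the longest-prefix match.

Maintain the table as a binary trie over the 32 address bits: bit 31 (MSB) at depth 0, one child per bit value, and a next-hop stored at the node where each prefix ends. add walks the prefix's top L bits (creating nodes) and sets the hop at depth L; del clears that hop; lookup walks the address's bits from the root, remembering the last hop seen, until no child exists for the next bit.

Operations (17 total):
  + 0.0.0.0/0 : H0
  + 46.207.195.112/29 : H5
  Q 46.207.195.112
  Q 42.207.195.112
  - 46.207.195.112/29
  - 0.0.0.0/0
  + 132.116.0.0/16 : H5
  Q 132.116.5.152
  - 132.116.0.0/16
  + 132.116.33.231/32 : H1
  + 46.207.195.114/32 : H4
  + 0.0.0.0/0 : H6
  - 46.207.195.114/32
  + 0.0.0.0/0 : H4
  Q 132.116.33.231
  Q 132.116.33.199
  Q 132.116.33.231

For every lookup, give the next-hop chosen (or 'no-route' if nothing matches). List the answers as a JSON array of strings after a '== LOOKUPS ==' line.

Trace:
  add 0.0.0.0/0 -> H0 at depth 0
  add 46.207.195.112/29 -> H5 at depth 29
  lookup 46.207.195.112: bits 00101110110011111100001101110 walk d0:H0→d1:-→d2:-→d3:-→d4:-→d5:-→d6:-→d7:-→d8:-→d9:-→d10:-→d11:-→d12:-→d13:-→d14:-→d15:-→d16:-→d17:-→d18:-→d19:-→d20:-→d21:-→d22:-→d23:-→d24:-→d25:-→d26:-→d27:-→d28:-→d29:H5 -> H5
  lookup 42.207.195.112: bits 00101 walk d0:H0→d1:-→d2:-→d3:-→d4:-→d5:- -> H0
  del 46.207.195.112/29 (clear depth 29)
  del 0.0.0.0/0 (clear depth 0)
  add 132.116.0.0/16 -> H5 at depth 16
  lookup 132.116.5.152: bits 1000010001110100 walk d0:-→d1:-→d2:-→d3:-→d4:-→d5:-→d6:-→d7:-→d8:-→d9:-→d10:-→d11:-→d12:-→d13:-→d14:-→d15:-→d16:H5 -> H5
  del 132.116.0.0/16 (clear depth 16)
  add 132.116.33.231/32 -> H1 at depth 32
  add 46.207.195.114/32 -> H4 at depth 32
  add 0.0.0.0/0 -> H6 at depth 0
  del 46.207.195.114/32 (clear depth 32)
  add 0.0.0.0/0 -> H4 at depth 0
  lookup 132.116.33.231: bits 10000100011101000010000111100111 walk d0:H4→d1:-→d2:-→d3:-→d4:-→d5:-→d6:-→d7:-→d8:-→d9:-→d10:-→d11:-→d12:-→d13:-→d14:-→d15:-→d16:-→d17:-→d18:-→d19:-→d20:-→d21:-→d22:-→d23:-→d24:-→d25:-→d26:-→d27:-→d28:-→d29:-→d30:-→d31:-→d32:H1 -> H1
  lookup 132.116.33.199: bits 10000100011101000010000111 walk d0:H4→d1:-→d2:-→d3:-→d4:-→d5:-→d6:-→d7:-→d8:-→d9:-→d10:-→d11:-→d12:-→d13:-→d14:-→d15:-→d16:-→d17:-→d18:-→d19:-→d20:-→d21:-→d22:-→d23:-→d24:-→d25:-→d26:- -> H4
  lookup 132.116.33.231: bits 10000100011101000010000111100111 walk d0:H4→d1:-→d2:-→d3:-→d4:-→d5:-→d6:-→d7:-→d8:-→d9:-→d10:-→d11:-→d12:-→d13:-→d14:-→d15:-→d16:-→d17:-→d18:-→d19:-→d20:-→d21:-→d22:-→d23:-→d24:-→d25:-→d26:-→d27:-→d28:-→d29:-→d30:-→d31:-→d32:H1 -> H1

== LOOKUPS ==
["H5","H0","H5","H1","H4","H1"]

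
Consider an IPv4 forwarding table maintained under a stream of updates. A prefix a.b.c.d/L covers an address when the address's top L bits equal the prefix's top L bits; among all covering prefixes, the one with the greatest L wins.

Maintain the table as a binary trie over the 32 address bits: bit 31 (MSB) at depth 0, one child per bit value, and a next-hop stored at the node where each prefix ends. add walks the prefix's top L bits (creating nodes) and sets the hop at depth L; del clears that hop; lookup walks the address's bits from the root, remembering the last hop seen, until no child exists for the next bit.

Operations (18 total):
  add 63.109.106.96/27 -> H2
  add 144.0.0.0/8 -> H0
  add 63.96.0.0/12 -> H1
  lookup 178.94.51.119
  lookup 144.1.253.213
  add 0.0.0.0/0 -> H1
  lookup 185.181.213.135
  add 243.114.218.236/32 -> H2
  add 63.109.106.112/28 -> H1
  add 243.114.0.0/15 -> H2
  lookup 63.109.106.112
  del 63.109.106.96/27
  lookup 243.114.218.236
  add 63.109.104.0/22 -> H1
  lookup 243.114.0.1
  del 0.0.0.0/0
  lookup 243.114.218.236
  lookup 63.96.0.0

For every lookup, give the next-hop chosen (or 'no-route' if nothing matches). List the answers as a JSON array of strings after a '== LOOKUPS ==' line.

Process each operation:
  add 63.109.106.96/27 -> H2 at depth 27
  add 144.0.0.0/8 -> H0 at depth 8
  add 63.96.0.0/12 -> H1 at depth 12
  ? 178.94.51.119  path d0:-→d1:-→d2:-  best=no-route
  ? 144.1.253.213  path d0:-→d1:-→d2:-→d3:-→d4:-→d5:-→d6:-→d7:-→d8:H0  best=H0
  add 0.0.0.0/0 -> H1 at depth 0
  ? 185.181.213.135  path d0:H1→d1:-→d2:-  best=H1
  add 243.114.218.236/32 -> H2 at depth 32
  add 63.109.106.112/28 -> H1 at depth 28
  add 243.114.0.0/15 -> H2 at depth 15
  ? 63.109.106.112  path d0:H1→d1:-→d2:-→d3:-→d4:-→d5:-→d6:-→d7:-→d8:-→d9:-→d10:-→d11:-→d12:H1→d13:-→d14:-→d15:-→d16:-→d17:-→d18:-→d19:-→d20:-→d21:-→d22:-→d23:-→d24:-→d25:-→d26:-→d27:H2→d28:H1  best=H1
  - 63.109.106.96/27 clear@27
  ? 243.114.218.236  path d0:H1→d1:-→d2:-→d3:-→d4:-→d5:-→d6:-→d7:-→d8:-→d9:-→d10:-→d11:-→d12:-→d13:-→d14:-→d15:H2→d16:-→d17:-→d18:-→d19:-→d20:-→d21:-→d22:-→d23:-→d24:-→d25:-→d26:-→d27:-→d28:-→d29:-→d30:-→d31:-→d32:H2  best=H2
  add 63.109.104.0/22 -> H1 at depth 22
  ? 243.114.0.1  path d0:H1→d1:-→d2:-→d3:-→d4:-→d5:-→d6:-→d7:-→d8:-→d9:-→d10:-→d11:-→d12:-→d13:-→d14:-→d15:H2→d16:-  best=H2
  - 0.0.0.0/0 clear@0
  ? 243.114.218.236  path d0:-→d1:-→d2:-→d3:-→d4:-→d5:-→d6:-→d7:-→d8:-→d9:-→d10:-→d11:-→d12:-→d13:-→d14:-→d15:H2→d16:-→d17:-→d18:-→d19:-→d20:-→d21:-→d22:-→d23:-→d24:-→d25:-→d26:-→d27:-→d28:-→d29:-→d30:-→d31:-→d32:H2  best=H2
  ? 63.96.0.0  path d0:-→d1:-→d2:-→d3:-→d4:-→d5:-→d6:-→d7:-→d8:-→d9:-→d10:-→d11:-→d12:H1  best=H1

== LOOKUPS ==
["no-route","H0","H1","H1","H2","H2","H2","H1"]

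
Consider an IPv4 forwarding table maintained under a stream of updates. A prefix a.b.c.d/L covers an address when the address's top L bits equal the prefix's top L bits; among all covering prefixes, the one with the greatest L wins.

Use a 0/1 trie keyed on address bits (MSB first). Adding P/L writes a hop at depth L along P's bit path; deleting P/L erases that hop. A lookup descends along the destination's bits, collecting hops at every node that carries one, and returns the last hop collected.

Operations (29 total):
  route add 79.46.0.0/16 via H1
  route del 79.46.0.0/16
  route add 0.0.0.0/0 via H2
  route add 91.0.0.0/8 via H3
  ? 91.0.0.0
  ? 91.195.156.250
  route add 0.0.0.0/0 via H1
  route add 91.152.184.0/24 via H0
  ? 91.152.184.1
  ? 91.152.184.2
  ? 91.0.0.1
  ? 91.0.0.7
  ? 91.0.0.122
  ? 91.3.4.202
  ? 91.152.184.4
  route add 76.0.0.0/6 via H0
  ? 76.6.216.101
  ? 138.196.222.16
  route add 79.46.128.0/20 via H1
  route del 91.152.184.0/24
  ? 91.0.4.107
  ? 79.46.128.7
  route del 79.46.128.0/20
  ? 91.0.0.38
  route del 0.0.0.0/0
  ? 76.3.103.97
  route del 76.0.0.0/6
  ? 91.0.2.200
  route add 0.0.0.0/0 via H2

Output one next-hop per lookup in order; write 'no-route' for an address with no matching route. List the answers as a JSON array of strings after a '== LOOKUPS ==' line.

Trace:
  add 79.46.0.0/16 -> H1 at depth 16
  del 79.46.0.0/16 (clear depth 16)
  add 0.0.0.0/0 -> H2 at depth 0
  add 91.0.0.0/8 -> H3 at depth 8
  Q 91.0.0.0: descend 01011011 ; hops seen [H2,H3] ; pick H3
  Q 91.195.156.250: descend 01011011 ; hops seen [H2,H3] ; pick H3
  add 0.0.0.0/0 -> H1 at depth 0
  add 91.152.184.0/24 -> H0 at depth 24
  Q 91.152.184.1: descend 010110111001100010111000 ; hops seen [H1,H3,H0] ; pick H0
  Q 91.152.184.2: descend 010110111001100010111000 ; hops seen [H1,H3,H0] ; pick H0
  Q 91.0.0.1: descend 01011011 ; hops seen [H1,H3] ; pick H3
  Q 91.0.0.7: descend 01011011 ; hops seen [H1,H3] ; pick H3
  Q 91.0.0.122: descend 01011011 ; hops seen [H1,H3] ; pick H3
  Q 91.3.4.202: descend 01011011 ; hops seen [H1,H3] ; pick H3
  Q 91.152.184.4: descend 010110111001100010111000 ; hops seen [H1,H3,H0] ; pick H0
  add 76.0.0.0/6 -> H0 at depth 6
  Q 76.6.216.101: descend 010011 ; hops seen [H1,H0] ; pick H0
  Q 138.196.222.16: descend ε ; hops seen [H1] ; pick H1
  add 79.46.128.0/20 -> H1 at depth 20
  del 91.152.184.0/24 (clear depth 24)
  Q 91.0.4.107: descend 01011011 ; hops seen [H1,H3] ; pick H3
  Q 79.46.128.7: descend 01001111001011101000 ; hops seen [H1,H0,H1] ; pick H1
  del 79.46.128.0/20 (clear depth 20)
  Q 91.0.0.38: descend 01011011 ; hops seen [H1,H3] ; pick H3
  del 0.0.0.0/0 (clear depth 0)
  Q 76.3.103.97: descend 010011 ; hops seen [H0] ; pick H0
  del 76.0.0.0/6 (clear depth 6)
  Q 91.0.2.200: descend 01011011 ; hops seen [H3] ; pick H3
  add 0.0.0.0/0 -> H2 at depth 0

== LOOKUPS ==
["H3","H3","H0","H0","H3","H3","H3","H3","H0","H0","H1","H3","H1","H3","H0","H3"]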